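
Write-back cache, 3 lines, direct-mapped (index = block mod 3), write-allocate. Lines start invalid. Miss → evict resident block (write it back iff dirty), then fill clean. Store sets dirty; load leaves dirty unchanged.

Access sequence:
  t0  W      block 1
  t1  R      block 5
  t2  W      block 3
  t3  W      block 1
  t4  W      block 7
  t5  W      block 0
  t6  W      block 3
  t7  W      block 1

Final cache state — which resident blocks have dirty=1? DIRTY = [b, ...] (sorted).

0: W B1 → L1 miss [D]
1: R B5 → L2 miss [-]
2: W B3 → L0 miss [D]
3: W B1 → L1 hit [D]
4: W B7 → L1 miss wb→B1 [D]
5: W B0 → L0 miss wb→B3 [D]
6: W B3 → L0 miss wb→B0 [D]
7: W B1 → L1 miss wb→B7 [D]

DIRTY = [1, 3]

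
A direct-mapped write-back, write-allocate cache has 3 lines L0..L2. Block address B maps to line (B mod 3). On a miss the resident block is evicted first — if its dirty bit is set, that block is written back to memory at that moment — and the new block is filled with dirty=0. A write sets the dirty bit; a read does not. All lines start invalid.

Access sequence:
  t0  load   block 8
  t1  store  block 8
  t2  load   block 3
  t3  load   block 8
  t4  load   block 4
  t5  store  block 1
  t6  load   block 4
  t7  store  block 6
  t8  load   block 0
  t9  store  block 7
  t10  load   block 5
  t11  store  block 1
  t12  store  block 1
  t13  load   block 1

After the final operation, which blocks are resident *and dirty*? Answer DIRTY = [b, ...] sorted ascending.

0: R B8 → L2 miss [-]
1: W B8 → L2 hit [D]
2: R B3 → L0 miss [-]
3: R B8 → L2 hit [D]
4: R B4 → L1 miss [-]
5: W B1 → L1 miss [D]
6: R B4 → L1 miss wb→B1 [-]
7: W B6 → L0 miss [D]
8: R B0 → L0 miss wb→B6 [-]
9: W B7 → L1 miss [D]
10: R B5 → L2 miss wb→B8 [-]
11: W B1 → L1 miss wb→B7 [D]
12: W B1 → L1 hit [D]
13: R B1 → L1 hit [D]

DIRTY = [1]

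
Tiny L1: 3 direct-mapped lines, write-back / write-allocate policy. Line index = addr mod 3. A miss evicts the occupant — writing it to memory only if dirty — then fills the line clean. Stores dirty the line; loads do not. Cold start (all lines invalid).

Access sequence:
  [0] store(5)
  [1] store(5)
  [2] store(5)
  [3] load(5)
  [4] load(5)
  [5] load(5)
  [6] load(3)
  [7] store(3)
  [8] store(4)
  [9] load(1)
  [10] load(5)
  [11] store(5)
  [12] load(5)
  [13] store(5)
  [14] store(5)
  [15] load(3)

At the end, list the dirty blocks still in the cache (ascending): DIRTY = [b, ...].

0: W B5 -> L2 miss  d=D]
1: W B5 -> L2 hit  d=D]
2: W B5 -> L2 hit  d=D]
3: R B5 -> L2 hit  d=D]
4: R B5 -> L2 hit  d=D]
5: R B5 -> L2 hit  d=D]
6: R B3 -> L0 miss  d=-]
7: W B3 -> L0 hit  d=D]
8: W B4 -> L1 miss  d=D]
9: R B1 -> L1 miss wb->B4  d=-]
10: R B5 -> L2 hit  d=D]
11: W B5 -> L2 hit  d=D]
12: R B5 -> L2 hit  d=D]
13: W B5 -> L2 hit  d=D]
14: W B5 -> L2 hit  d=D]
15: R B3 -> L0 hit  d=D]

DIRTY = [3, 5]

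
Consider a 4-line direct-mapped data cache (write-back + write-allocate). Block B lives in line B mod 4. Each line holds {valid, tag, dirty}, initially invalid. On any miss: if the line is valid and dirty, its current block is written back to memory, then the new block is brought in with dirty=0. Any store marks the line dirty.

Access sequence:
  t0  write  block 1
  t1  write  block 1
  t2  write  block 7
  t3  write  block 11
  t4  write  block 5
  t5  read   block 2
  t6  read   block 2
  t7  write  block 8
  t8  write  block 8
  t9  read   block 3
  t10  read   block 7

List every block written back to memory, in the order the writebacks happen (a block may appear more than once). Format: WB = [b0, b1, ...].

WB = [7, 1, 11]

0: W B1 → L1 miss [D]
1: W B1 → L1 hit [D]
2: W B7 → L3 miss [D]
3: W B11 → L3 miss wb→B7 [D]
4: W B5 → L1 miss wb→B1 [D]
5: R B2 → L2 miss [-]
6: R B2 → L2 hit [-]
7: W B8 → L0 miss [D]
8: W B8 → L0 hit [D]
9: R B3 → L3 miss wb→B11 [-]
10: R B7 → L3 miss [-]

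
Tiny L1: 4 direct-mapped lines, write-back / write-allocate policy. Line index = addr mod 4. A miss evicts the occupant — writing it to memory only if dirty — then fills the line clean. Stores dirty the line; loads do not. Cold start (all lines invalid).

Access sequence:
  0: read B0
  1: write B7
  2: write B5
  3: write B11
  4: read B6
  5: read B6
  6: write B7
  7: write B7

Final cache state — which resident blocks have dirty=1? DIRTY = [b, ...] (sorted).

  0 | R B0 → L0 miss [-]
  1 | W B7 → L3 miss [D]
  2 | W B5 → L1 miss [D]
  3 | W B11 → L3 miss wb→B7 [D]
  4 | R B6 → L2 miss [-]
  5 | R B6 → L2 hit [-]
  6 | W B7 → L3 miss wb→B11 [D]
  7 | W B7 → L3 hit [D]

DIRTY = [5, 7]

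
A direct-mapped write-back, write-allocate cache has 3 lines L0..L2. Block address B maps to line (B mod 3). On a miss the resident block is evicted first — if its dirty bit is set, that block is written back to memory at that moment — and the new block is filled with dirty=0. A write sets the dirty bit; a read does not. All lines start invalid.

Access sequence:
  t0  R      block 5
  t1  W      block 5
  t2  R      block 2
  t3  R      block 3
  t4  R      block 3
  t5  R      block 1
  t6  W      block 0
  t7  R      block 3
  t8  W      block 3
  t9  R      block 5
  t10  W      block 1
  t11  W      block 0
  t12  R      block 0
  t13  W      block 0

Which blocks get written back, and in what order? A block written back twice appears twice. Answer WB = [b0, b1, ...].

  0 | R B5 → L2 miss [-]
  1 | W B5 → L2 hit [D]
  2 | R B2 → L2 miss wb→B5 [-]
  3 | R B3 → L0 miss [-]
  4 | R B3 → L0 hit [-]
  5 | R B1 → L1 miss [-]
  6 | W B0 → L0 miss [D]
  7 | R B3 → L0 miss wb→B0 [-]
  8 | W B3 → L0 hit [D]
  9 | R B5 → L2 miss [-]
  10 | W B1 → L1 hit [D]
  11 | W B0 → L0 miss wb→B3 [D]
  12 | R B0 → L0 hit [D]
  13 | W B0 → L0 hit [D]

WB = [5, 0, 3]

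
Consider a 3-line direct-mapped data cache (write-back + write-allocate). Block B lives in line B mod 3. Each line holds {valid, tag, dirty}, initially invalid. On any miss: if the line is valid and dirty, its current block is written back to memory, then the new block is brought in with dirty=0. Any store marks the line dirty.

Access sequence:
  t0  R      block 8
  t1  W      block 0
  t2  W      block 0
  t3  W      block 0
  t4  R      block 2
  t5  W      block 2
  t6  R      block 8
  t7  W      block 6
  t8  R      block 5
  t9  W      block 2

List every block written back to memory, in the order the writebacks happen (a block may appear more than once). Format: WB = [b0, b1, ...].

  0 | R B8 → L2 miss [-]
  1 | W B0 → L0 miss [D]
  2 | W B0 → L0 hit [D]
  3 | W B0 → L0 hit [D]
  4 | R B2 → L2 miss [-]
  5 | W B2 → L2 hit [D]
  6 | R B8 → L2 miss wb→B2 [-]
  7 | W B6 → L0 miss wb→B0 [D]
  8 | R B5 → L2 miss [-]
  9 | W B2 → L2 miss [D]

WB = [2, 0]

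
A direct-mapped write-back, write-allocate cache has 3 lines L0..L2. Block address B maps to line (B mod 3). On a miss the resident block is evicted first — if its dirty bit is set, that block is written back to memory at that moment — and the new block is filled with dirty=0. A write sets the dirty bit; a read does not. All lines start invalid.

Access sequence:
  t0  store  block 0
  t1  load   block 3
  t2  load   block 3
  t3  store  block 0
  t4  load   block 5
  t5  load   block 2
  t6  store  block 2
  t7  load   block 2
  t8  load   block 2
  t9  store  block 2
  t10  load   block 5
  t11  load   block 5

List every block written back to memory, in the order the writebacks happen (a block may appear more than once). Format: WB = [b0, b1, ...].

0: W B0 → L0 miss [D]
1: R B3 → L0 miss wb→B0 [-]
2: R B3 → L0 hit [-]
3: W B0 → L0 miss [D]
4: R B5 → L2 miss [-]
5: R B2 → L2 miss [-]
6: W B2 → L2 hit [D]
7: R B2 → L2 hit [D]
8: R B2 → L2 hit [D]
9: W B2 → L2 hit [D]
10: R B5 → L2 miss wb→B2 [-]
11: R B5 → L2 hit [-]

WB = [0, 2]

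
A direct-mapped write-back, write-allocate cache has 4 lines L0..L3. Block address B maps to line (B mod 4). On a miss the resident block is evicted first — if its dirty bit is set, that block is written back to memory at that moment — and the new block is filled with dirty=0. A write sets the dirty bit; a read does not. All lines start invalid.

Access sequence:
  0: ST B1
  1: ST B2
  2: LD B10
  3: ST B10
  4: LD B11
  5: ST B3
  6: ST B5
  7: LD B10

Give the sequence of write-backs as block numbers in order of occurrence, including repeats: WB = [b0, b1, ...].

0: W B1 -> L1 miss  d=D]
1: W B2 -> L2 miss  d=D]
2: R B10 -> L2 miss wb->B2  d=-]
3: W B10 -> L2 hit  d=D]
4: R B11 -> L3 miss  d=-]
5: W B3 -> L3 miss  d=D]
6: W B5 -> L1 miss wb->B1  d=D]
7: R B10 -> L2 hit  d=D]

WB = [2, 1]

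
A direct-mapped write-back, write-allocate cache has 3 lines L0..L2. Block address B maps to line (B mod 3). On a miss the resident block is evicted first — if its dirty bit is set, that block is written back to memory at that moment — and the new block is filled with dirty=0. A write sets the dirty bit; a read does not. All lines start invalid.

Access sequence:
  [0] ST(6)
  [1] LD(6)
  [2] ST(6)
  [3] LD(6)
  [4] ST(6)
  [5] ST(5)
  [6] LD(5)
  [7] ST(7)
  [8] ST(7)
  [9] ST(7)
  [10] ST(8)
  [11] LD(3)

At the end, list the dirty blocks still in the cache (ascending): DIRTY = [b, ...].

DIRTY = [7, 8]

  0 | W B6 → L0 miss [D]
  1 | R B6 → L0 hit [D]
  2 | W B6 → L0 hit [D]
  3 | R B6 → L0 hit [D]
  4 | W B6 → L0 hit [D]
  5 | W B5 → L2 miss [D]
  6 | R B5 → L2 hit [D]
  7 | W B7 → L1 miss [D]
  8 | W B7 → L1 hit [D]
  9 | W B7 → L1 hit [D]
  10 | W B8 → L2 miss wb→B5 [D]
  11 | R B3 → L0 miss wb→B6 [-]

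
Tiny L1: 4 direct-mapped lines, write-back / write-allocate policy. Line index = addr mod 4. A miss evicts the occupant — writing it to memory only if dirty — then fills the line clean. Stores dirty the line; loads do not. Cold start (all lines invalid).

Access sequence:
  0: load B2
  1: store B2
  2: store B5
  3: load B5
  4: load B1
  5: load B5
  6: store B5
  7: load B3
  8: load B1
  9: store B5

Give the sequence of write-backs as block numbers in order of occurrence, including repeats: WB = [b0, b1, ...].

WB = [5, 5]

0: R B2 → L2 miss [-]
1: W B2 → L2 hit [D]
2: W B5 → L1 miss [D]
3: R B5 → L1 hit [D]
4: R B1 → L1 miss wb→B5 [-]
5: R B5 → L1 miss [-]
6: W B5 → L1 hit [D]
7: R B3 → L3 miss [-]
8: R B1 → L1 miss wb→B5 [-]
9: W B5 → L1 miss [D]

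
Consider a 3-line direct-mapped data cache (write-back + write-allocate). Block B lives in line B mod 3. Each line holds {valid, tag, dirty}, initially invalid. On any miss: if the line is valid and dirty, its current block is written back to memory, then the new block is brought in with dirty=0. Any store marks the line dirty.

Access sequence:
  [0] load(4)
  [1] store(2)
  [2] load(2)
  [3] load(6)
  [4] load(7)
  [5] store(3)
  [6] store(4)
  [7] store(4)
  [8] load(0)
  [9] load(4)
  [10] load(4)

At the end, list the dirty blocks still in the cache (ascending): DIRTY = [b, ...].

DIRTY = [2, 4]

0: R B4 -> L1 miss  d=-]
1: W B2 -> L2 miss  d=D]
2: R B2 -> L2 hit  d=D]
3: R B6 -> L0 miss  d=-]
4: R B7 -> L1 miss  d=-]
5: W B3 -> L0 miss  d=D]
6: W B4 -> L1 miss  d=D]
7: W B4 -> L1 hit  d=D]
8: R B0 -> L0 miss wb->B3  d=-]
9: R B4 -> L1 hit  d=D]
10: R B4 -> L1 hit  d=D]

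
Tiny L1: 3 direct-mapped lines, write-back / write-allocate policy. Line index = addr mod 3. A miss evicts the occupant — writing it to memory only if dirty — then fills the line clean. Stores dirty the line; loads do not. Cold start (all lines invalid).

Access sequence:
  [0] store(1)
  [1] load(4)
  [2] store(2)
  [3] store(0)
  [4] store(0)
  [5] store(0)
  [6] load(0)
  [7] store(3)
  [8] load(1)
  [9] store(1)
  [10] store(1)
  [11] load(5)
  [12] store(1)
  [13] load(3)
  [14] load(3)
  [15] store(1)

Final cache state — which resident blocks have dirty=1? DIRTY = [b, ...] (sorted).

DIRTY = [1, 3]

0: W B1 → L1 miss [D]
1: R B4 → L1 miss wb→B1 [-]
2: W B2 → L2 miss [D]
3: W B0 → L0 miss [D]
4: W B0 → L0 hit [D]
5: W B0 → L0 hit [D]
6: R B0 → L0 hit [D]
7: W B3 → L0 miss wb→B0 [D]
8: R B1 → L1 miss [-]
9: W B1 → L1 hit [D]
10: W B1 → L1 hit [D]
11: R B5 → L2 miss wb→B2 [-]
12: W B1 → L1 hit [D]
13: R B3 → L0 hit [D]
14: R B3 → L0 hit [D]
15: W B1 → L1 hit [D]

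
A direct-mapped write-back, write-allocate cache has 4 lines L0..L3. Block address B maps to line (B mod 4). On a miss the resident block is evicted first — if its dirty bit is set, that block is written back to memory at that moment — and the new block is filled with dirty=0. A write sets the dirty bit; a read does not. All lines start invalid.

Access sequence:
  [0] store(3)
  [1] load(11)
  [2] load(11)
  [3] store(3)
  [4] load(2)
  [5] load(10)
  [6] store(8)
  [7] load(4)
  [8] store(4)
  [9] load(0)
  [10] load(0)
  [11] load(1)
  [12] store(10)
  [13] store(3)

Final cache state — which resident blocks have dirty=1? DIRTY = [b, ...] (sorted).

  0 | W B3 → L3 miss [D]
  1 | R B11 → L3 miss wb→B3 [-]
  2 | R B11 → L3 hit [-]
  3 | W B3 → L3 miss [D]
  4 | R B2 → L2 miss [-]
  5 | R B10 → L2 miss [-]
  6 | W B8 → L0 miss [D]
  7 | R B4 → L0 miss wb→B8 [-]
  8 | W B4 → L0 hit [D]
  9 | R B0 → L0 miss wb→B4 [-]
  10 | R B0 → L0 hit [-]
  11 | R B1 → L1 miss [-]
  12 | W B10 → L2 hit [D]
  13 | W B3 → L3 hit [D]

DIRTY = [3, 10]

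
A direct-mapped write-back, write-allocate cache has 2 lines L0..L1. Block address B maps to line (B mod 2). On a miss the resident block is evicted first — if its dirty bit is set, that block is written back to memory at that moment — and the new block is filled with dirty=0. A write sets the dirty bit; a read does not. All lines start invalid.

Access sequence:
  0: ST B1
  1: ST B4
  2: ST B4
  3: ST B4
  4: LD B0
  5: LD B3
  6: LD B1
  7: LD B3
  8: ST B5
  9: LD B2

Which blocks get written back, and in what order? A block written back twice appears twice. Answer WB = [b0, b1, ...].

  0 | W B1 → L1 miss [D]
  1 | W B4 → L0 miss [D]
  2 | W B4 → L0 hit [D]
  3 | W B4 → L0 hit [D]
  4 | R B0 → L0 miss wb→B4 [-]
  5 | R B3 → L1 miss wb→B1 [-]
  6 | R B1 → L1 miss [-]
  7 | R B3 → L1 miss [-]
  8 | W B5 → L1 miss [D]
  9 | R B2 → L0 miss [-]

WB = [4, 1]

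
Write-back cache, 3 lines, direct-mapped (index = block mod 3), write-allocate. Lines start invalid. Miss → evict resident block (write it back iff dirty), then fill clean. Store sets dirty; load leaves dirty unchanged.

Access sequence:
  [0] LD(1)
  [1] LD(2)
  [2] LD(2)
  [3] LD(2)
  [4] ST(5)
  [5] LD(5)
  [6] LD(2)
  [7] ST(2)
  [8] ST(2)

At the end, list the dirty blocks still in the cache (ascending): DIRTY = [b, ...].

0: R B1 -> L1 miss  d=-]
1: R B2 -> L2 miss  d=-]
2: R B2 -> L2 hit  d=-]
3: R B2 -> L2 hit  d=-]
4: W B5 -> L2 miss  d=D]
5: R B5 -> L2 hit  d=D]
6: R B2 -> L2 miss wb->B5  d=-]
7: W B2 -> L2 hit  d=D]
8: W B2 -> L2 hit  d=D]

DIRTY = [2]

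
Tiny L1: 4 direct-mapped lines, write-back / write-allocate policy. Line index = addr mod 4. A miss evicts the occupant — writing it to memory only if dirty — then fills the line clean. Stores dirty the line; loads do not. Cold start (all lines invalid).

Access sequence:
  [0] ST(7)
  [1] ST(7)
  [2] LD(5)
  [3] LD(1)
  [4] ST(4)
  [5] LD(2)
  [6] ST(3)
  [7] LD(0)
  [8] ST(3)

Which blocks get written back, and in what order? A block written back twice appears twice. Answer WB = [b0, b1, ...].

WB = [7, 4]

0: W B7 → L3 miss [D]
1: W B7 → L3 hit [D]
2: R B5 → L1 miss [-]
3: R B1 → L1 miss [-]
4: W B4 → L0 miss [D]
5: R B2 → L2 miss [-]
6: W B3 → L3 miss wb→B7 [D]
7: R B0 → L0 miss wb→B4 [-]
8: W B3 → L3 hit [D]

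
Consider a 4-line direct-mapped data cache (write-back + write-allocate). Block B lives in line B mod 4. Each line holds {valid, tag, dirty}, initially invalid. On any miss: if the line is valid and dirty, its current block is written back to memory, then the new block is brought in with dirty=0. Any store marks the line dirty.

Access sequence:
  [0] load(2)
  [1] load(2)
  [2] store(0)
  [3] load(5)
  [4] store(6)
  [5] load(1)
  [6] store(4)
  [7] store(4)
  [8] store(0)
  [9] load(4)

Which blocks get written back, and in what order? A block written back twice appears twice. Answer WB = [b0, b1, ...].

WB = [0, 4, 0]

  0 | R B2 → L2 miss [-]
  1 | R B2 → L2 hit [-]
  2 | W B0 → L0 miss [D]
  3 | R B5 → L1 miss [-]
  4 | W B6 → L2 miss [D]
  5 | R B1 → L1 miss [-]
  6 | W B4 → L0 miss wb→B0 [D]
  7 | W B4 → L0 hit [D]
  8 | W B0 → L0 miss wb→B4 [D]
  9 | R B4 → L0 miss wb→B0 [-]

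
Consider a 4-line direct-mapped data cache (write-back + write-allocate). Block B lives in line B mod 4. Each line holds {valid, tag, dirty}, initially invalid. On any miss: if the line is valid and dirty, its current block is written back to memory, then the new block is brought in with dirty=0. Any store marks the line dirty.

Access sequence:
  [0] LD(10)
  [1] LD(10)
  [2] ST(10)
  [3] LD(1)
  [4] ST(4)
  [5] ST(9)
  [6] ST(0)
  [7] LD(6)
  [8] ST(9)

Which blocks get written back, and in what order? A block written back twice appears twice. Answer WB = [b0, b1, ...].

WB = [4, 10]

0: R B10 -> L2 miss  d=-]
1: R B10 -> L2 hit  d=-]
2: W B10 -> L2 hit  d=D]
3: R B1 -> L1 miss  d=-]
4: W B4 -> L0 miss  d=D]
5: W B9 -> L1 miss  d=D]
6: W B0 -> L0 miss wb->B4  d=D]
7: R B6 -> L2 miss wb->B10  d=-]
8: W B9 -> L1 hit  d=D]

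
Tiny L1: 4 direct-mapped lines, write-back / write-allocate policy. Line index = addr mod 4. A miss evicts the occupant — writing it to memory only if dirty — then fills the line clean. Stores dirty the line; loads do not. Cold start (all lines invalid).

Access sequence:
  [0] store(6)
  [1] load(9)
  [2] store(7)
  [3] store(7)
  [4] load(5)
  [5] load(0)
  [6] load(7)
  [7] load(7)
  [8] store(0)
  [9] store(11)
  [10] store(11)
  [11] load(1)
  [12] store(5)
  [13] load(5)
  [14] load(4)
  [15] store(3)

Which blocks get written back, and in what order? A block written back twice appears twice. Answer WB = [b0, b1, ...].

0: W B6 -> L2 miss  d=D]
1: R B9 -> L1 miss  d=-]
2: W B7 -> L3 miss  d=D]
3: W B7 -> L3 hit  d=D]
4: R B5 -> L1 miss  d=-]
5: R B0 -> L0 miss  d=-]
6: R B7 -> L3 hit  d=D]
7: R B7 -> L3 hit  d=D]
8: W B0 -> L0 hit  d=D]
9: W B11 -> L3 miss wb->B7  d=D]
10: W B11 -> L3 hit  d=D]
11: R B1 -> L1 miss  d=-]
12: W B5 -> L1 miss  d=D]
13: R B5 -> L1 hit  d=D]
14: R B4 -> L0 miss wb->B0  d=-]
15: W B3 -> L3 miss wb->B11  d=D]

WB = [7, 0, 11]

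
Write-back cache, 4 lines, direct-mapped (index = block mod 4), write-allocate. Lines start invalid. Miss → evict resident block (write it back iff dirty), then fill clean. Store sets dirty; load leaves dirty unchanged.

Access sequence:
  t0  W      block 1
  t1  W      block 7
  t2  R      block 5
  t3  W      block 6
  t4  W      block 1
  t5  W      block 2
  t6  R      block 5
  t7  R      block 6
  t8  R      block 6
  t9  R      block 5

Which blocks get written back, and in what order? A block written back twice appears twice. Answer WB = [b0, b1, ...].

0: W B1 -> L1 miss  d=D]
1: W B7 -> L3 miss  d=D]
2: R B5 -> L1 miss wb->B1  d=-]
3: W B6 -> L2 miss  d=D]
4: W B1 -> L1 miss  d=D]
5: W B2 -> L2 miss wb->B6  d=D]
6: R B5 -> L1 miss wb->B1  d=-]
7: R B6 -> L2 miss wb->B2  d=-]
8: R B6 -> L2 hit  d=-]
9: R B5 -> L1 hit  d=-]

WB = [1, 6, 1, 2]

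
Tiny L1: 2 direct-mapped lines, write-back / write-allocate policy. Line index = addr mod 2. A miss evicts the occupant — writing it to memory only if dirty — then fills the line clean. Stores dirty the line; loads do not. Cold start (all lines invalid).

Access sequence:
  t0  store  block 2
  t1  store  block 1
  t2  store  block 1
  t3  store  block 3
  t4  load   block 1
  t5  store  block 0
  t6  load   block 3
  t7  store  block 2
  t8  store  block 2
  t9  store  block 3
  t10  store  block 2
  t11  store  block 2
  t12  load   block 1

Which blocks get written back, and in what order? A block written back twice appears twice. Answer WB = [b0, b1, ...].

  0 | W B2 → L0 miss [D]
  1 | W B1 → L1 miss [D]
  2 | W B1 → L1 hit [D]
  3 | W B3 → L1 miss wb→B1 [D]
  4 | R B1 → L1 miss wb→B3 [-]
  5 | W B0 → L0 miss wb→B2 [D]
  6 | R B3 → L1 miss [-]
  7 | W B2 → L0 miss wb→B0 [D]
  8 | W B2 → L0 hit [D]
  9 | W B3 → L1 hit [D]
  10 | W B2 → L0 hit [D]
  11 | W B2 → L0 hit [D]
  12 | R B1 → L1 miss wb→B3 [-]

WB = [1, 3, 2, 0, 3]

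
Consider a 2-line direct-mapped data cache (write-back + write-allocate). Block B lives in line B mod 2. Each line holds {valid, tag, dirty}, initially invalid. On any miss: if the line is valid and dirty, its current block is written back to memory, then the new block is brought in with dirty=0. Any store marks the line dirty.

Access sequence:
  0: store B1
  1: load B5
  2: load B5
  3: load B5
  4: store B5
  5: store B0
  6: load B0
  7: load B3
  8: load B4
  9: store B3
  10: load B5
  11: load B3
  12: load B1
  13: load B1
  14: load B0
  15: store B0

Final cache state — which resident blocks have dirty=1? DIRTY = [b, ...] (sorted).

0: W B1 → L1 miss [D]
1: R B5 → L1 miss wb→B1 [-]
2: R B5 → L1 hit [-]
3: R B5 → L1 hit [-]
4: W B5 → L1 hit [D]
5: W B0 → L0 miss [D]
6: R B0 → L0 hit [D]
7: R B3 → L1 miss wb→B5 [-]
8: R B4 → L0 miss wb→B0 [-]
9: W B3 → L1 hit [D]
10: R B5 → L1 miss wb→B3 [-]
11: R B3 → L1 miss [-]
12: R B1 → L1 miss [-]
13: R B1 → L1 hit [-]
14: R B0 → L0 miss [-]
15: W B0 → L0 hit [D]

DIRTY = [0]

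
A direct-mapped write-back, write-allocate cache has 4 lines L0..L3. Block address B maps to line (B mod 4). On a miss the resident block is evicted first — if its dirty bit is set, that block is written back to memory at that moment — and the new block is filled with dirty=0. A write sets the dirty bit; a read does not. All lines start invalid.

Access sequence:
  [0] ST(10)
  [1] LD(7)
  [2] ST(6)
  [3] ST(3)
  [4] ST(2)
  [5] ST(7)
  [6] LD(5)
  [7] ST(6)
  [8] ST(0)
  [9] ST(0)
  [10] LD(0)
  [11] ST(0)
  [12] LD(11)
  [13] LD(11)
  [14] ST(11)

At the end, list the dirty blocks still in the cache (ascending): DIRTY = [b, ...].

0: W B10 → L2 miss [D]
1: R B7 → L3 miss [-]
2: W B6 → L2 miss wb→B10 [D]
3: W B3 → L3 miss [D]
4: W B2 → L2 miss wb→B6 [D]
5: W B7 → L3 miss wb→B3 [D]
6: R B5 → L1 miss [-]
7: W B6 → L2 miss wb→B2 [D]
8: W B0 → L0 miss [D]
9: W B0 → L0 hit [D]
10: R B0 → L0 hit [D]
11: W B0 → L0 hit [D]
12: R B11 → L3 miss wb→B7 [-]
13: R B11 → L3 hit [-]
14: W B11 → L3 hit [D]

DIRTY = [0, 6, 11]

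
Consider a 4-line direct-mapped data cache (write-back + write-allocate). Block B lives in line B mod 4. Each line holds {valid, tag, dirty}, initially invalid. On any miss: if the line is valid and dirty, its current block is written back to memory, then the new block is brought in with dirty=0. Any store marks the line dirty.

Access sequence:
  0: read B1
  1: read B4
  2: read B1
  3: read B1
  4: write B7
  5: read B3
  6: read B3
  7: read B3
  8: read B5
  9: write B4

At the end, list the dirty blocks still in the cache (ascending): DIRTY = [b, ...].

  0 | R B1 → L1 miss [-]
  1 | R B4 → L0 miss [-]
  2 | R B1 → L1 hit [-]
  3 | R B1 → L1 hit [-]
  4 | W B7 → L3 miss [D]
  5 | R B3 → L3 miss wb→B7 [-]
  6 | R B3 → L3 hit [-]
  7 | R B3 → L3 hit [-]
  8 | R B5 → L1 miss [-]
  9 | W B4 → L0 hit [D]

DIRTY = [4]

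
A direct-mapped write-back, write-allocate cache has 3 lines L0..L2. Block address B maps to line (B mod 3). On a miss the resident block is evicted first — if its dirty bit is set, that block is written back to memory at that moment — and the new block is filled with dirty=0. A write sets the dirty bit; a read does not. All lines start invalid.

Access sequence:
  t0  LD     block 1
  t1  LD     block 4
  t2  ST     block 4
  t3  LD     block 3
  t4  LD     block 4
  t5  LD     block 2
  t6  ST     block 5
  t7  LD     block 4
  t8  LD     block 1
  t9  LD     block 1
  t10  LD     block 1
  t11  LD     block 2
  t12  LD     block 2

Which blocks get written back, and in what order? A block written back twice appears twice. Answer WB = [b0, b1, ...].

0: R B1 → L1 miss [-]
1: R B4 → L1 miss [-]
2: W B4 → L1 hit [D]
3: R B3 → L0 miss [-]
4: R B4 → L1 hit [D]
5: R B2 → L2 miss [-]
6: W B5 → L2 miss [D]
7: R B4 → L1 hit [D]
8: R B1 → L1 miss wb→B4 [-]
9: R B1 → L1 hit [-]
10: R B1 → L1 hit [-]
11: R B2 → L2 miss wb→B5 [-]
12: R B2 → L2 hit [-]

WB = [4, 5]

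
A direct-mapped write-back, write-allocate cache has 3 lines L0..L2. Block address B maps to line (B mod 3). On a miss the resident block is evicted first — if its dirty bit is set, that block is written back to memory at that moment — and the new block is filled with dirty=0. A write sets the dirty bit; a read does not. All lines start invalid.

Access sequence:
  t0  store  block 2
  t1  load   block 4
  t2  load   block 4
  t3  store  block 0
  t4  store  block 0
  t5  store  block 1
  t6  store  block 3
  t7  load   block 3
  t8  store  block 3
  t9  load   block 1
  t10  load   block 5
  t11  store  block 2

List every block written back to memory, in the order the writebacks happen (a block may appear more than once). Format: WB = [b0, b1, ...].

WB = [0, 2]

0: W B2 -> L2 miss  d=D]
1: R B4 -> L1 miss  d=-]
2: R B4 -> L1 hit  d=-]
3: W B0 -> L0 miss  d=D]
4: W B0 -> L0 hit  d=D]
5: W B1 -> L1 miss  d=D]
6: W B3 -> L0 miss wb->B0  d=D]
7: R B3 -> L0 hit  d=D]
8: W B3 -> L0 hit  d=D]
9: R B1 -> L1 hit  d=D]
10: R B5 -> L2 miss wb->B2  d=-]
11: W B2 -> L2 miss  d=D]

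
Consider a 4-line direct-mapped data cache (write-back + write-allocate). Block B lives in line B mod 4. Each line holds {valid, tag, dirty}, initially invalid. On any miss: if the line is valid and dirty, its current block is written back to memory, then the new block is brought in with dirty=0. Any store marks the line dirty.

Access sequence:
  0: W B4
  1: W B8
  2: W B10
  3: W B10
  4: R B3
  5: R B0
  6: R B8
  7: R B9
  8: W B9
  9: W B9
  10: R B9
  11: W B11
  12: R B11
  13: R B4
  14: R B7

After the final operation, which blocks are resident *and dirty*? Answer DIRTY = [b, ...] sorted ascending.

0: W B4 → L0 miss [D]
1: W B8 → L0 miss wb→B4 [D]
2: W B10 → L2 miss [D]
3: W B10 → L2 hit [D]
4: R B3 → L3 miss [-]
5: R B0 → L0 miss wb→B8 [-]
6: R B8 → L0 miss [-]
7: R B9 → L1 miss [-]
8: W B9 → L1 hit [D]
9: W B9 → L1 hit [D]
10: R B9 → L1 hit [D]
11: W B11 → L3 miss [D]
12: R B11 → L3 hit [D]
13: R B4 → L0 miss [-]
14: R B7 → L3 miss wb→B11 [-]

DIRTY = [9, 10]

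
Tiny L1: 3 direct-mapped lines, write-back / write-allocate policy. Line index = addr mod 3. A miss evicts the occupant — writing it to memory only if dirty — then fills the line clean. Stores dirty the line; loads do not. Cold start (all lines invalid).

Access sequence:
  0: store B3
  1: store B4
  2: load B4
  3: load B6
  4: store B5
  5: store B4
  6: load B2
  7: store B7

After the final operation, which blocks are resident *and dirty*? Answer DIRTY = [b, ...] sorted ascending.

DIRTY = [7]

  0 | W B3 → L0 miss [D]
  1 | W B4 → L1 miss [D]
  2 | R B4 → L1 hit [D]
  3 | R B6 → L0 miss wb→B3 [-]
  4 | W B5 → L2 miss [D]
  5 | W B4 → L1 hit [D]
  6 | R B2 → L2 miss wb→B5 [-]
  7 | W B7 → L1 miss wb→B4 [D]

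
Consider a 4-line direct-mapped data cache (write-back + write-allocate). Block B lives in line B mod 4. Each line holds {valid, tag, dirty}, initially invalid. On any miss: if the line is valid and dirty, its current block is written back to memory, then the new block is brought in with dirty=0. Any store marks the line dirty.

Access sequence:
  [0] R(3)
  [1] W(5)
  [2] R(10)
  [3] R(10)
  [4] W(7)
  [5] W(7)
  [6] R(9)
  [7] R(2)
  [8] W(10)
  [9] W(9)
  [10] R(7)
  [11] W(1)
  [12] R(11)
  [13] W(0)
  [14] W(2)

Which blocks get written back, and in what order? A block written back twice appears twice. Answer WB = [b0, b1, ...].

  0 | R B3 → L3 miss [-]
  1 | W B5 → L1 miss [D]
  2 | R B10 → L2 miss [-]
  3 | R B10 → L2 hit [-]
  4 | W B7 → L3 miss [D]
  5 | W B7 → L3 hit [D]
  6 | R B9 → L1 miss wb→B5 [-]
  7 | R B2 → L2 miss [-]
  8 | W B10 → L2 miss [D]
  9 | W B9 → L1 hit [D]
  10 | R B7 → L3 hit [D]
  11 | W B1 → L1 miss wb→B9 [D]
  12 | R B11 → L3 miss wb→B7 [-]
  13 | W B0 → L0 miss [D]
  14 | W B2 → L2 miss wb→B10 [D]

WB = [5, 9, 7, 10]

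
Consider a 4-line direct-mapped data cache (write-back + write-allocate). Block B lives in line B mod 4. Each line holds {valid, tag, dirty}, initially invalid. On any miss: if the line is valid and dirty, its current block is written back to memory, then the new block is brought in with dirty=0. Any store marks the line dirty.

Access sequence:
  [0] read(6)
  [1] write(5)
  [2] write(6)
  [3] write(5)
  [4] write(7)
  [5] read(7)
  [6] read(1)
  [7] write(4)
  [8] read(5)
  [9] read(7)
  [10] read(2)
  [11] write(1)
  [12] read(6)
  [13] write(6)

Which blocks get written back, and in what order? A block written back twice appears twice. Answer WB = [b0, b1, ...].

0: R B6 → L2 miss [-]
1: W B5 → L1 miss [D]
2: W B6 → L2 hit [D]
3: W B5 → L1 hit [D]
4: W B7 → L3 miss [D]
5: R B7 → L3 hit [D]
6: R B1 → L1 miss wb→B5 [-]
7: W B4 → L0 miss [D]
8: R B5 → L1 miss [-]
9: R B7 → L3 hit [D]
10: R B2 → L2 miss wb→B6 [-]
11: W B1 → L1 miss [D]
12: R B6 → L2 miss [-]
13: W B6 → L2 hit [D]

WB = [5, 6]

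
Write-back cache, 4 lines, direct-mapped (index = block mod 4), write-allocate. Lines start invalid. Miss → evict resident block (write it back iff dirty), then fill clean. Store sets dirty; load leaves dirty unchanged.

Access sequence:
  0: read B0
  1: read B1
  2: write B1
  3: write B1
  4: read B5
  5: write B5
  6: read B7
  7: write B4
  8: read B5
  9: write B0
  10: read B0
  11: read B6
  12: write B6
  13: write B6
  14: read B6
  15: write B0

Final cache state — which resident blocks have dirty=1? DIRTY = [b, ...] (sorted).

0: R B0 -> L0 miss  d=-]
1: R B1 -> L1 miss  d=-]
2: W B1 -> L1 hit  d=D]
3: W B1 -> L1 hit  d=D]
4: R B5 -> L1 miss wb->B1  d=-]
5: W B5 -> L1 hit  d=D]
6: R B7 -> L3 miss  d=-]
7: W B4 -> L0 miss  d=D]
8: R B5 -> L1 hit  d=D]
9: W B0 -> L0 miss wb->B4  d=D]
10: R B0 -> L0 hit  d=D]
11: R B6 -> L2 miss  d=-]
12: W B6 -> L2 hit  d=D]
13: W B6 -> L2 hit  d=D]
14: R B6 -> L2 hit  d=D]
15: W B0 -> L0 hit  d=D]

DIRTY = [0, 5, 6]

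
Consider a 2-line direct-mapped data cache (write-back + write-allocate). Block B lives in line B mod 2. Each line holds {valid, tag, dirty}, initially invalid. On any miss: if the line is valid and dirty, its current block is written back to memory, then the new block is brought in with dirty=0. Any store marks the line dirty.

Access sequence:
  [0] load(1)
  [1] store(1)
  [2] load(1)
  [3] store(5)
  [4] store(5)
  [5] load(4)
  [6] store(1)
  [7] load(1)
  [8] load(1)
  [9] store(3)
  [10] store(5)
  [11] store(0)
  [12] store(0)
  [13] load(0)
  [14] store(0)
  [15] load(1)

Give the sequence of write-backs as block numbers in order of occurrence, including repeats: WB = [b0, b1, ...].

0: R B1 -> L1 miss  d=-]
1: W B1 -> L1 hit  d=D]
2: R B1 -> L1 hit  d=D]
3: W B5 -> L1 miss wb->B1  d=D]
4: W B5 -> L1 hit  d=D]
5: R B4 -> L0 miss  d=-]
6: W B1 -> L1 miss wb->B5  d=D]
7: R B1 -> L1 hit  d=D]
8: R B1 -> L1 hit  d=D]
9: W B3 -> L1 miss wb->B1  d=D]
10: W B5 -> L1 miss wb->B3  d=D]
11: W B0 -> L0 miss  d=D]
12: W B0 -> L0 hit  d=D]
13: R B0 -> L0 hit  d=D]
14: W B0 -> L0 hit  d=D]
15: R B1 -> L1 miss wb->B5  d=-]

WB = [1, 5, 1, 3, 5]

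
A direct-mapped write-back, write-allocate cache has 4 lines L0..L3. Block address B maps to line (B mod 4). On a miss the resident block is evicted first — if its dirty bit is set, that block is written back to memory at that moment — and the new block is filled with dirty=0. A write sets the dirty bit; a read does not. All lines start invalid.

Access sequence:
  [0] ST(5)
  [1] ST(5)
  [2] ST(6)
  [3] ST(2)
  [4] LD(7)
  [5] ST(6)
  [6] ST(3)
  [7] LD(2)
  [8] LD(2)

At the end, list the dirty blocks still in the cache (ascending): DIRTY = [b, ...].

0: W B5 -> L1 miss  d=D]
1: W B5 -> L1 hit  d=D]
2: W B6 -> L2 miss  d=D]
3: W B2 -> L2 miss wb->B6  d=D]
4: R B7 -> L3 miss  d=-]
5: W B6 -> L2 miss wb->B2  d=D]
6: W B3 -> L3 miss  d=D]
7: R B2 -> L2 miss wb->B6  d=-]
8: R B2 -> L2 hit  d=-]

DIRTY = [3, 5]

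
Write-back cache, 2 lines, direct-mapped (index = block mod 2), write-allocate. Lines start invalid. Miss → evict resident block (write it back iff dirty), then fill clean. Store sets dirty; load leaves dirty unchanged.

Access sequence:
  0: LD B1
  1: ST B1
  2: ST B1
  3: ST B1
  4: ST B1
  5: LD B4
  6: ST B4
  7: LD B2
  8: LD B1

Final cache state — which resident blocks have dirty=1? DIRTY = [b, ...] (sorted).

  0 | R B1 → L1 miss [-]
  1 | W B1 → L1 hit [D]
  2 | W B1 → L1 hit [D]
  3 | W B1 → L1 hit [D]
  4 | W B1 → L1 hit [D]
  5 | R B4 → L0 miss [-]
  6 | W B4 → L0 hit [D]
  7 | R B2 → L0 miss wb→B4 [-]
  8 | R B1 → L1 hit [D]

DIRTY = [1]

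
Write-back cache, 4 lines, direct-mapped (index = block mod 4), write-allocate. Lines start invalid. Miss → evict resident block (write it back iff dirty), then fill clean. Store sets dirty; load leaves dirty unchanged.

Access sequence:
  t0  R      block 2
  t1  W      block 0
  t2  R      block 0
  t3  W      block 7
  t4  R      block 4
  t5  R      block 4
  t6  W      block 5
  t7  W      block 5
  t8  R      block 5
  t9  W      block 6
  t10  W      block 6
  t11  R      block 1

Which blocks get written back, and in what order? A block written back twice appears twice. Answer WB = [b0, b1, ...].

0: R B2 -> L2 miss  d=-]
1: W B0 -> L0 miss  d=D]
2: R B0 -> L0 hit  d=D]
3: W B7 -> L3 miss  d=D]
4: R B4 -> L0 miss wb->B0  d=-]
5: R B4 -> L0 hit  d=-]
6: W B5 -> L1 miss  d=D]
7: W B5 -> L1 hit  d=D]
8: R B5 -> L1 hit  d=D]
9: W B6 -> L2 miss  d=D]
10: W B6 -> L2 hit  d=D]
11: R B1 -> L1 miss wb->B5  d=-]

WB = [0, 5]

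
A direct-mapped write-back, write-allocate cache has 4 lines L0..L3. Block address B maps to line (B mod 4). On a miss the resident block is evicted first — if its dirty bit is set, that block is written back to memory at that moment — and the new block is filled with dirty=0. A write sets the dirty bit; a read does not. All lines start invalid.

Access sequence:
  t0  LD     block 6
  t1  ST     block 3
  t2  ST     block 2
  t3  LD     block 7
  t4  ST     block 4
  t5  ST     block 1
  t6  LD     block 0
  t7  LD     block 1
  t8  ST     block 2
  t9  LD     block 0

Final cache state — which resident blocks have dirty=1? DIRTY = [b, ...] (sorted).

  0 | R B6 → L2 miss [-]
  1 | W B3 → L3 miss [D]
  2 | W B2 → L2 miss [D]
  3 | R B7 → L3 miss wb→B3 [-]
  4 | W B4 → L0 miss [D]
  5 | W B1 → L1 miss [D]
  6 | R B0 → L0 miss wb→B4 [-]
  7 | R B1 → L1 hit [D]
  8 | W B2 → L2 hit [D]
  9 | R B0 → L0 hit [-]

DIRTY = [1, 2]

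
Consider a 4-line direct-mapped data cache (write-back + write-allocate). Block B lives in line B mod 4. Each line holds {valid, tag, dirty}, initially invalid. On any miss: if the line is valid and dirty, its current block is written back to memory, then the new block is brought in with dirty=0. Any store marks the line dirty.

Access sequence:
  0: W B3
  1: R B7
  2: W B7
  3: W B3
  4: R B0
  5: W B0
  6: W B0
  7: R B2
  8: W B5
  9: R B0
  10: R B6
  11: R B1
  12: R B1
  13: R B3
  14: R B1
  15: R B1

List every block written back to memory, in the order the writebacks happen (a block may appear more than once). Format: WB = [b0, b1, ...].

WB = [3, 7, 5]

0: W B3 → L3 miss [D]
1: R B7 → L3 miss wb→B3 [-]
2: W B7 → L3 hit [D]
3: W B3 → L3 miss wb→B7 [D]
4: R B0 → L0 miss [-]
5: W B0 → L0 hit [D]
6: W B0 → L0 hit [D]
7: R B2 → L2 miss [-]
8: W B5 → L1 miss [D]
9: R B0 → L0 hit [D]
10: R B6 → L2 miss [-]
11: R B1 → L1 miss wb→B5 [-]
12: R B1 → L1 hit [-]
13: R B3 → L3 hit [D]
14: R B1 → L1 hit [-]
15: R B1 → L1 hit [-]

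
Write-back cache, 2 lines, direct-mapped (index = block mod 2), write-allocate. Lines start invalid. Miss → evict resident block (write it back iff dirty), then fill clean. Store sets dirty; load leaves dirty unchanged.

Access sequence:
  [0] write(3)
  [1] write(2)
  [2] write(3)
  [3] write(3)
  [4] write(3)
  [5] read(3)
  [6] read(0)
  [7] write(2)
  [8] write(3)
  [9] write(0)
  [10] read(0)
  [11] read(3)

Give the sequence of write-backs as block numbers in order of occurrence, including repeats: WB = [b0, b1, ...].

0: W B3 -> L1 miss  d=D]
1: W B2 -> L0 miss  d=D]
2: W B3 -> L1 hit  d=D]
3: W B3 -> L1 hit  d=D]
4: W B3 -> L1 hit  d=D]
5: R B3 -> L1 hit  d=D]
6: R B0 -> L0 miss wb->B2  d=-]
7: W B2 -> L0 miss  d=D]
8: W B3 -> L1 hit  d=D]
9: W B0 -> L0 miss wb->B2  d=D]
10: R B0 -> L0 hit  d=D]
11: R B3 -> L1 hit  d=D]

WB = [2, 2]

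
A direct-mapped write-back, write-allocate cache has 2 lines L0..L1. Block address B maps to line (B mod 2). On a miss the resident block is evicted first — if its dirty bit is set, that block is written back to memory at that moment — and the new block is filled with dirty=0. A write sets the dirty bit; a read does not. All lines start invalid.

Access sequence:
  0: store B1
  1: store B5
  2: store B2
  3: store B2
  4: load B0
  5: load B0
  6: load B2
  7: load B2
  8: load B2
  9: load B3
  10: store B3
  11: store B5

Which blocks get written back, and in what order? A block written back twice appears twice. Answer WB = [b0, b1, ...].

  0 | W B1 → L1 miss [D]
  1 | W B5 → L1 miss wb→B1 [D]
  2 | W B2 → L0 miss [D]
  3 | W B2 → L0 hit [D]
  4 | R B0 → L0 miss wb→B2 [-]
  5 | R B0 → L0 hit [-]
  6 | R B2 → L0 miss [-]
  7 | R B2 → L0 hit [-]
  8 | R B2 → L0 hit [-]
  9 | R B3 → L1 miss wb→B5 [-]
  10 | W B3 → L1 hit [D]
  11 | W B5 → L1 miss wb→B3 [D]

WB = [1, 2, 5, 3]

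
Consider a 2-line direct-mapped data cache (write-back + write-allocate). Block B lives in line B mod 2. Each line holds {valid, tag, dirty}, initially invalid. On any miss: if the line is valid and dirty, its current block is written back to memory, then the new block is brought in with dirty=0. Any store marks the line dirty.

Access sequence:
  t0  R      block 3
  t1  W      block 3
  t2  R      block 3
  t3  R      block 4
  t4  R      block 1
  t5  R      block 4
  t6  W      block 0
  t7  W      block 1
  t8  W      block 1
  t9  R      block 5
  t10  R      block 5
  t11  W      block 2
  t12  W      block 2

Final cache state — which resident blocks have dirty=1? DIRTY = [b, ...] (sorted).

  0 | R B3 → L1 miss [-]
  1 | W B3 → L1 hit [D]
  2 | R B3 → L1 hit [D]
  3 | R B4 → L0 miss [-]
  4 | R B1 → L1 miss wb→B3 [-]
  5 | R B4 → L0 hit [-]
  6 | W B0 → L0 miss [D]
  7 | W B1 → L1 hit [D]
  8 | W B1 → L1 hit [D]
  9 | R B5 → L1 miss wb→B1 [-]
  10 | R B5 → L1 hit [-]
  11 | W B2 → L0 miss wb→B0 [D]
  12 | W B2 → L0 hit [D]

DIRTY = [2]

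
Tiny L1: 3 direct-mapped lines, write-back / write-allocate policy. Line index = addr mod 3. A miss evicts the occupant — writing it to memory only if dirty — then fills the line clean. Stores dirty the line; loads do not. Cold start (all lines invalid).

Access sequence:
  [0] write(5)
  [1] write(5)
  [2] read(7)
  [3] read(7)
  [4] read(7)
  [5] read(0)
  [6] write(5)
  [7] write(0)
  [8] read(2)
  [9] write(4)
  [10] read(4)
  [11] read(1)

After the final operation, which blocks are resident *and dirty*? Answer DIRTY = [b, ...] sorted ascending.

  0 | W B5 → L2 miss [D]
  1 | W B5 → L2 hit [D]
  2 | R B7 → L1 miss [-]
  3 | R B7 → L1 hit [-]
  4 | R B7 → L1 hit [-]
  5 | R B0 → L0 miss [-]
  6 | W B5 → L2 hit [D]
  7 | W B0 → L0 hit [D]
  8 | R B2 → L2 miss wb→B5 [-]
  9 | W B4 → L1 miss [D]
  10 | R B4 → L1 hit [D]
  11 | R B1 → L1 miss wb→B4 [-]

DIRTY = [0]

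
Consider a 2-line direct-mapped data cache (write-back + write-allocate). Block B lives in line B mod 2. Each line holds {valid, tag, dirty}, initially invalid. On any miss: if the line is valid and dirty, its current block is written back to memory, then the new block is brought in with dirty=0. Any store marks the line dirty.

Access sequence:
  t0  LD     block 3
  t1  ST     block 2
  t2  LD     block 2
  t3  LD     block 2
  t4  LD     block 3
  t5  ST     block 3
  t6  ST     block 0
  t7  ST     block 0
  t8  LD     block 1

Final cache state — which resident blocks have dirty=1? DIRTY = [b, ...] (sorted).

DIRTY = [0]

0: R B3 -> L1 miss  d=-]
1: W B2 -> L0 miss  d=D]
2: R B2 -> L0 hit  d=D]
3: R B2 -> L0 hit  d=D]
4: R B3 -> L1 hit  d=-]
5: W B3 -> L1 hit  d=D]
6: W B0 -> L0 miss wb->B2  d=D]
7: W B0 -> L0 hit  d=D]
8: R B1 -> L1 miss wb->B3  d=-]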